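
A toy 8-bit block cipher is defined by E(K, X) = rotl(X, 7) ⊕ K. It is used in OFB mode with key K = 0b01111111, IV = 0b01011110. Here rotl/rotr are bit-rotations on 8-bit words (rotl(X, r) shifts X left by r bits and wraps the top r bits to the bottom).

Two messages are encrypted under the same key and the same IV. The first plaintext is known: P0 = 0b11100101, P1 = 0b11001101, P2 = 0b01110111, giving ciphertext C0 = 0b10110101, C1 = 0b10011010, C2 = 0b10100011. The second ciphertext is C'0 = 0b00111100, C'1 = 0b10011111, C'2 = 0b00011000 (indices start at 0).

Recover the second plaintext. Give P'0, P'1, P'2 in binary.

P'0 = 0b01101100, P'1 = 0b11001000, P'2 = 0b11001100

In OFB with a reused IV, both messages share the same keystream S_i, so C_i ⊕ C'_i = P_i ⊕ P'_i and thus P'_i = P_i ⊕ C_i ⊕ C'_i.
P'0: 0b11100101 ⊕ 0b10110101 ⊕ 0b00111100 = 0b01101100.
P'1: 0b11001101 ⊕ 0b10011010 ⊕ 0b10011111 = 0b11001000.
P'2: 0b01110111 ⊕ 0b10100011 ⊕ 0b00011000 = 0b11001100.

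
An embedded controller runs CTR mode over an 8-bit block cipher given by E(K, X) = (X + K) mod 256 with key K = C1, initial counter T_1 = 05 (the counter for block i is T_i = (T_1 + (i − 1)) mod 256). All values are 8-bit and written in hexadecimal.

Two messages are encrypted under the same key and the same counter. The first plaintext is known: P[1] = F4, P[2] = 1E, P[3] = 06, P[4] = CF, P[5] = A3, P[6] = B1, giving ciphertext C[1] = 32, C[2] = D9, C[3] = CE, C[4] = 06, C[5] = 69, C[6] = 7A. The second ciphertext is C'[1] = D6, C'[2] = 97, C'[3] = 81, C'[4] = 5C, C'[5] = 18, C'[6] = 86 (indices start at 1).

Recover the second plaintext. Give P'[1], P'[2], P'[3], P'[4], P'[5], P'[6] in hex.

In CTR with a reused counter, both messages share the same keystream S_i, so C_i ⊕ C'_i = P_i ⊕ P'_i and thus P'_i = P_i ⊕ C_i ⊕ C'_i.
P'[1]: F4 ⊕ 32 ⊕ D6 = 10.
P'[2]: 1E ⊕ D9 ⊕ 97 = 50.
P'[3]: 06 ⊕ CE ⊕ 81 = 49.
P'[4]: CF ⊕ 06 ⊕ 5C = 95.
P'[5]: A3 ⊕ 69 ⊕ 18 = D2.
P'[6]: B1 ⊕ 7A ⊕ 86 = 4D.

P'[1] = 10, P'[2] = 50, P'[3] = 49, P'[4] = 95, P'[5] = D2, P'[6] = 4D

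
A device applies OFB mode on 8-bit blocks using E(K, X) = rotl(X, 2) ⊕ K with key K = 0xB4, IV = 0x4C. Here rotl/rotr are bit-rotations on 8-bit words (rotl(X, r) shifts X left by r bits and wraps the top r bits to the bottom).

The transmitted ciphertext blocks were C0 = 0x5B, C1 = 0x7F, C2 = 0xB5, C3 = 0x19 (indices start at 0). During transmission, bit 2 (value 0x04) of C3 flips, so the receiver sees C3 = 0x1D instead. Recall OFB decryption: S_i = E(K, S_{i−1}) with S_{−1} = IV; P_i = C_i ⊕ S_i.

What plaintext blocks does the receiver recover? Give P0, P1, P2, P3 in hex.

P0 = 0xDE, P1 = 0xDD, P2 = 0x8B, P3 = 0x51

Only C3 changed, to 0x1D. In OFB, a change in C_i flips the same bit in P_i only; the keystream is unaffected. Decrypting the received ciphertext:
P0: S = E(K, 0x4C) = 0x85; 0x5B ⊕ 0x85 = 0xDE.
P1: S = E(K, 0x85) = 0xA2; 0x7F ⊕ 0xA2 = 0xDD.
P2: S = E(K, 0xA2) = 0x3E; 0xB5 ⊕ 0x3E = 0x8B.
P3: S = E(K, 0x3E) = 0x4C; 0x1D ⊕ 0x4C = 0x51.
Blocks that differ from the original plaintext: P3.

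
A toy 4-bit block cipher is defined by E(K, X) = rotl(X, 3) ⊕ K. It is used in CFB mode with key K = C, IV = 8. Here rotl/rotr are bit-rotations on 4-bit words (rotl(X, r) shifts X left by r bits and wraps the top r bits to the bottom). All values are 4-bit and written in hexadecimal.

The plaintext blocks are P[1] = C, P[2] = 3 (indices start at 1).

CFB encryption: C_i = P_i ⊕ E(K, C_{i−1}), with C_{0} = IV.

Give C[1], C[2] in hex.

C[1]: E(K, 8) = 8; C ⊕ 8 = 4.
C[2]: E(K, 4) = E; 3 ⊕ E = D.

C[1] = 4, C[2] = D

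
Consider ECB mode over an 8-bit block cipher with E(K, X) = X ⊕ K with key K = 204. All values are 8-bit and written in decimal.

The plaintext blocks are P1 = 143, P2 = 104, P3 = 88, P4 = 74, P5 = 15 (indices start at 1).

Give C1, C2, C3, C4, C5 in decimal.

ECB encryption: C_i = E(K, P_i).
C1: E(K, 143) = 67.
C2: E(K, 104) = 164.
C3: E(K, 88) = 148.
C4: E(K, 74) = 134.
C5: E(K, 15) = 195.

C1 = 67, C2 = 164, C3 = 148, C4 = 134, C5 = 195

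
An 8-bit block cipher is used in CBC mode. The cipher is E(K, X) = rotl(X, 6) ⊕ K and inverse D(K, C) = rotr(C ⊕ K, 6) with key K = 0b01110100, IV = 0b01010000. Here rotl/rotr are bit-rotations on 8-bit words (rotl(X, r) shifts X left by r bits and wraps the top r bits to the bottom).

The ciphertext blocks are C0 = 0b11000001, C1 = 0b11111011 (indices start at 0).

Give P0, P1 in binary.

CBC decryption: P_i = D(K, C_i) ⊕ C_{i−1}, with C_{−1} = IV.
P0: D(K, 0b11000001) = 0b11010110; 0b11010110 ⊕ 0b01010000 = 0b10000110.
P1: D(K, 0b11111011) = 0b00111110; 0b00111110 ⊕ 0b11000001 = 0b11111111.

P0 = 0b10000110, P1 = 0b11111111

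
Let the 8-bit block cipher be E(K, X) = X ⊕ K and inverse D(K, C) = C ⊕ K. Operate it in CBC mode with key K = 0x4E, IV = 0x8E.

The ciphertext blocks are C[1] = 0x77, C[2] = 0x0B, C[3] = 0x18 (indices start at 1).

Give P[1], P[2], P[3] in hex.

CBC decryption: P_i = D(K, C_i) ⊕ C_{i−1}, with C_{0} = IV.
P[1]: D(K, 0x77) = 0x39; 0x39 ⊕ 0x8E = 0xB7.
P[2]: D(K, 0x0B) = 0x45; 0x45 ⊕ 0x77 = 0x32.
P[3]: D(K, 0x18) = 0x56; 0x56 ⊕ 0x0B = 0x5D.

P[1] = 0xB7, P[2] = 0x32, P[3] = 0x5D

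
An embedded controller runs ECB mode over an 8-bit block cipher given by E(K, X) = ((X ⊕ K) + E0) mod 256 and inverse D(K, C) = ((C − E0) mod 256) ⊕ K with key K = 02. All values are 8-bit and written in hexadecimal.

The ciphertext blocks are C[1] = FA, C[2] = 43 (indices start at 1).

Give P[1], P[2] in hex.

ECB decryption: P_i = D(K, C_i).
P[1]: D(K, FA) = 18.
P[2]: D(K, 43) = 61.

P[1] = 18, P[2] = 61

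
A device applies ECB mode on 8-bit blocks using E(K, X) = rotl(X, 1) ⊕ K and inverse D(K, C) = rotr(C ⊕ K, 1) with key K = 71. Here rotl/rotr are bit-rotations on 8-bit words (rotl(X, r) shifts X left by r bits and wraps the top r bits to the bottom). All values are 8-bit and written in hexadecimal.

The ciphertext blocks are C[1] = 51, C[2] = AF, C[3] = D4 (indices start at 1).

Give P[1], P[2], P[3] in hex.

ECB decryption: P_i = D(K, C_i).
P[1]: D(K, 51) = 10.
P[2]: D(K, AF) = 6F.
P[3]: D(K, D4) = D2.

P[1] = 10, P[2] = 6F, P[3] = D2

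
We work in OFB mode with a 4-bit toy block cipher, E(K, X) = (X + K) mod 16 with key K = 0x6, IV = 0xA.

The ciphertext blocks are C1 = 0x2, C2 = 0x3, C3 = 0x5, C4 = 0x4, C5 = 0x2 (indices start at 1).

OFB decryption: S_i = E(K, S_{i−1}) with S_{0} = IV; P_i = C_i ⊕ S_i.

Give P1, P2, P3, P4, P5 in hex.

P1 = 0x2, P2 = 0x5, P3 = 0x9, P4 = 0x6, P5 = 0xA

P1: S = E(K, 0xA) = 0x0; 0x2 ⊕ 0x0 = 0x2.
P2: S = E(K, 0x0) = 0x6; 0x3 ⊕ 0x6 = 0x5.
P3: S = E(K, 0x6) = 0xC; 0x5 ⊕ 0xC = 0x9.
P4: S = E(K, 0xC) = 0x2; 0x4 ⊕ 0x2 = 0x6.
P5: S = E(K, 0x2) = 0x8; 0x2 ⊕ 0x8 = 0xA.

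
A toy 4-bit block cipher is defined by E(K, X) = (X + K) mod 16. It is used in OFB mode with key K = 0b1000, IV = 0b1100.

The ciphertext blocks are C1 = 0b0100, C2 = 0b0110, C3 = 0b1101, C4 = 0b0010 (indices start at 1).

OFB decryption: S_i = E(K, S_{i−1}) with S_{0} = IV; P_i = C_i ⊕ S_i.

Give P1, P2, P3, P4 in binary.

P1 = 0b0000, P2 = 0b1010, P3 = 0b1001, P4 = 0b1110

P1: S = E(K, 0b1100) = 0b0100; 0b0100 ⊕ 0b0100 = 0b0000.
P2: S = E(K, 0b0100) = 0b1100; 0b0110 ⊕ 0b1100 = 0b1010.
P3: S = E(K, 0b1100) = 0b0100; 0b1101 ⊕ 0b0100 = 0b1001.
P4: S = E(K, 0b0100) = 0b1100; 0b0010 ⊕ 0b1100 = 0b1110.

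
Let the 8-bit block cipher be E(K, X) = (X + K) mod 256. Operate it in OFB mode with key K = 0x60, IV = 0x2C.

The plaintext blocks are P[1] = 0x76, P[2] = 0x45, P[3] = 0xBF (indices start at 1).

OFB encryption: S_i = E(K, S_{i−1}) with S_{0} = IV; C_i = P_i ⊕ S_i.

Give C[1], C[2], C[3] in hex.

C[1] = 0xFA, C[2] = 0xA9, C[3] = 0xF3

C[1]: S = E(K, 0x2C) = 0x8C; 0x76 ⊕ 0x8C = 0xFA.
C[2]: S = E(K, 0x8C) = 0xEC; 0x45 ⊕ 0xEC = 0xA9.
C[3]: S = E(K, 0xEC) = 0x4C; 0xBF ⊕ 0x4C = 0xF3.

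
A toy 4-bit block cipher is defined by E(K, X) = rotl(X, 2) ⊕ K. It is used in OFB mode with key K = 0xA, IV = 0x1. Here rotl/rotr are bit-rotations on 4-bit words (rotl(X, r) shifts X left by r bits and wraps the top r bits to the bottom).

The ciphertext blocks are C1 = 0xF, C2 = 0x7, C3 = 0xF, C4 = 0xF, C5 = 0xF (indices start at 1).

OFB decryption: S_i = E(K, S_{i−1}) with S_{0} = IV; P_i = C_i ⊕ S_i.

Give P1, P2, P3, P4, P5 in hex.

P1 = 0x1, P2 = 0x6, P3 = 0x1, P4 = 0xE, P5 = 0x1

P1: S = E(K, 0x1) = 0xE; 0xF ⊕ 0xE = 0x1.
P2: S = E(K, 0xE) = 0x1; 0x7 ⊕ 0x1 = 0x6.
P3: S = E(K, 0x1) = 0xE; 0xF ⊕ 0xE = 0x1.
P4: S = E(K, 0xE) = 0x1; 0xF ⊕ 0x1 = 0xE.
P5: S = E(K, 0x1) = 0xE; 0xF ⊕ 0xE = 0x1.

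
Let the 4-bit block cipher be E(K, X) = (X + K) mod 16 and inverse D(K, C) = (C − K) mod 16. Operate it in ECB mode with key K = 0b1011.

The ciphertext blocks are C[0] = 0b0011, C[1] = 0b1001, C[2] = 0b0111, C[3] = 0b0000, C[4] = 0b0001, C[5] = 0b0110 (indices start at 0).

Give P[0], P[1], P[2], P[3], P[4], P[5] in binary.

P[0] = 0b1000, P[1] = 0b1110, P[2] = 0b1100, P[3] = 0b0101, P[4] = 0b0110, P[5] = 0b1011

ECB decryption: P_i = D(K, C_i).
P[0]: D(K, 0b0011) = 0b1000.
P[1]: D(K, 0b1001) = 0b1110.
P[2]: D(K, 0b0111) = 0b1100.
P[3]: D(K, 0b0000) = 0b0101.
P[4]: D(K, 0b0001) = 0b0110.
P[5]: D(K, 0b0110) = 0b1011.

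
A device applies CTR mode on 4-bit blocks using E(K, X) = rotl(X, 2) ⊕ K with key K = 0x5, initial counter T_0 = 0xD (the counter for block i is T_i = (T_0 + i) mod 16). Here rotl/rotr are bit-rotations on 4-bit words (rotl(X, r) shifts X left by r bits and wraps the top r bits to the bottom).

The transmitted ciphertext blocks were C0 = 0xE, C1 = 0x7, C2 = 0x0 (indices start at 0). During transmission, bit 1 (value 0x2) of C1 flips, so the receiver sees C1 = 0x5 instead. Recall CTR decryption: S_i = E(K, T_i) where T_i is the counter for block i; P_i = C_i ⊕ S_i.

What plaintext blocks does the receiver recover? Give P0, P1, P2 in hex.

Only C1 changed, to 0x5. In CTR, a change in C_i flips the same bit in P_i only; the keystream is unaffected. Decrypting the received ciphertext:
P0: T = 0xD, S = E(K, T) = 0x2; 0xE ⊕ 0x2 = 0xC.
P1: T = 0xE, S = E(K, T) = 0xE; 0x5 ⊕ 0xE = 0xB.
P2: T = 0xF, S = E(K, T) = 0xA; 0x0 ⊕ 0xA = 0xA.
Blocks that differ from the original plaintext: P1.

P0 = 0xC, P1 = 0xB, P2 = 0xA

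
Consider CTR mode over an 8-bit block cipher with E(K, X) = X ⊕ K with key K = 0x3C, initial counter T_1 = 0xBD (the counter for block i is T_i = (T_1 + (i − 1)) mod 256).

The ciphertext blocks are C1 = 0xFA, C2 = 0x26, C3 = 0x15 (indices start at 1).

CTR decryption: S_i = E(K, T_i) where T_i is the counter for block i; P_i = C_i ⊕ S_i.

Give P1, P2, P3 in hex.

P1: T = 0xBD, S = E(K, T) = 0x81; 0xFA ⊕ 0x81 = 0x7B.
P2: T = 0xBE, S = E(K, T) = 0x82; 0x26 ⊕ 0x82 = 0xA4.
P3: T = 0xBF, S = E(K, T) = 0x83; 0x15 ⊕ 0x83 = 0x96.

P1 = 0x7B, P2 = 0xA4, P3 = 0x96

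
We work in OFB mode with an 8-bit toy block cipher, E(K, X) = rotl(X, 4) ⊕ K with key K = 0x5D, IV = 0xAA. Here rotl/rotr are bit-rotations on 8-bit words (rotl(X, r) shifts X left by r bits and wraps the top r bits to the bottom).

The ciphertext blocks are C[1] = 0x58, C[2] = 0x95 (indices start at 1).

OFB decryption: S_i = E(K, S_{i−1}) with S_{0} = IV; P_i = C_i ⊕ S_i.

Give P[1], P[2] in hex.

P[1] = 0xAF, P[2] = 0xB7

P[1]: S = E(K, 0xAA) = 0xF7; 0x58 ⊕ 0xF7 = 0xAF.
P[2]: S = E(K, 0xF7) = 0x22; 0x95 ⊕ 0x22 = 0xB7.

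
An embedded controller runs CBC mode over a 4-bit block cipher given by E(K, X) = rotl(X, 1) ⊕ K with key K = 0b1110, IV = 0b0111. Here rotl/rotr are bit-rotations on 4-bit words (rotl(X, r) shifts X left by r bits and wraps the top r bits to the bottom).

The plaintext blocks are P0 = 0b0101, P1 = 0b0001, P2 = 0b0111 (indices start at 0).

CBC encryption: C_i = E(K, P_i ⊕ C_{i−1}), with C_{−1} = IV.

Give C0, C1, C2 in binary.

C0: P0 ⊕ 0b0111 = 0b0010; E(K, 0b0010) = 0b1010.
C1: P1 ⊕ 0b1010 = 0b1011; E(K, 0b1011) = 0b1001.
C2: P2 ⊕ 0b1001 = 0b1110; E(K, 0b1110) = 0b0011.

C0 = 0b1010, C1 = 0b1001, C2 = 0b0011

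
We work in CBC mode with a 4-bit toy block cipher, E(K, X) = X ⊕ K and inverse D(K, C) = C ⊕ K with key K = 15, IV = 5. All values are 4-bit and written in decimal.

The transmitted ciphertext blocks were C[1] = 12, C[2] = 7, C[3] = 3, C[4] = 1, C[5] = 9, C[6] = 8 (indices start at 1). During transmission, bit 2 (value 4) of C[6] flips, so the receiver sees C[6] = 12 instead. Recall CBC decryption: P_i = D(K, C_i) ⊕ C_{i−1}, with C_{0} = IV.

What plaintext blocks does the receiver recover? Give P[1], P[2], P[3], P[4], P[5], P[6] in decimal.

Only C[6] changed, to 12. In CBC, a change in C_i garbles P_i and flips the same bit in P_{i+1}. Decrypting the received ciphertext:
P[1]: D(K, 12) = 3; 3 ⊕ 5 = 6.
P[2]: D(K, 7) = 8; 8 ⊕ 12 = 4.
P[3]: D(K, 3) = 12; 12 ⊕ 7 = 11.
P[4]: D(K, 1) = 14; 14 ⊕ 3 = 13.
P[5]: D(K, 9) = 6; 6 ⊕ 1 = 7.
P[6]: D(K, 12) = 3; 3 ⊕ 9 = 10.
Blocks that differ from the original plaintext: P[6].

P[1] = 6, P[2] = 4, P[3] = 11, P[4] = 13, P[5] = 7, P[6] = 10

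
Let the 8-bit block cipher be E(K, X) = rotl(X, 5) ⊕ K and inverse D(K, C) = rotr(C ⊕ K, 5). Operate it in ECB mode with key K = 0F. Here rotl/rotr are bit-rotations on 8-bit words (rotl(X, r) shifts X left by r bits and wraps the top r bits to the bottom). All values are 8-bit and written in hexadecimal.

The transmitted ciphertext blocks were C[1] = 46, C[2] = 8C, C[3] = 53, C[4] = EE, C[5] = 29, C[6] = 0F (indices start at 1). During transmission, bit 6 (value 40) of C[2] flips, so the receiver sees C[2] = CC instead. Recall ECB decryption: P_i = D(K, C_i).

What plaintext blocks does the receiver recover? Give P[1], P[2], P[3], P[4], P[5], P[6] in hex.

Only C[2] changed, to CC. In ECB, a change in C_i affects only P_i. Decrypting the received ciphertext:
P[1]: D(K, 46) = 4A.
P[2]: D(K, CC) = 1E.
P[3]: D(K, 53) = E2.
P[4]: D(K, EE) = 0F.
P[5]: D(K, 29) = 31.
P[6]: D(K, 0F) = 00.
Blocks that differ from the original plaintext: P[2].

P[1] = 4A, P[2] = 1E, P[3] = E2, P[4] = 0F, P[5] = 31, P[6] = 00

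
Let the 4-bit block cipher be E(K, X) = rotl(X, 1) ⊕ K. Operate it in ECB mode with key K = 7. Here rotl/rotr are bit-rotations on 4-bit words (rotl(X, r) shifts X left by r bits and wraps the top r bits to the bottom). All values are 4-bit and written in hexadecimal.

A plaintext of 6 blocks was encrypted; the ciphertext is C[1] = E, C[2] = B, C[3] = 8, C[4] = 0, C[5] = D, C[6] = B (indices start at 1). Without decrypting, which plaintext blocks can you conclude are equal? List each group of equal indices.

ECB encrypts each block independently with the same key, so equal ciphertext blocks imply equal plaintext blocks.
C[2] = C[6] = B, so P[2] = P[6].

P[2] = P[6]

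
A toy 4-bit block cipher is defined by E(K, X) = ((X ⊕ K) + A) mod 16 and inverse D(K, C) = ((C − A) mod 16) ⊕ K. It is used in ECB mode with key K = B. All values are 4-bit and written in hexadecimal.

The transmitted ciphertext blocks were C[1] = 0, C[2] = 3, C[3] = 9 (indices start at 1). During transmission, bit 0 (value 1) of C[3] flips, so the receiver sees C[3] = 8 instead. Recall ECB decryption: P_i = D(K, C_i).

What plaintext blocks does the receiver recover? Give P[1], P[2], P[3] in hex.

P[1] = D, P[2] = 2, P[3] = 5

Only C[3] changed, to 8. In ECB, a change in C_i affects only P_i. Decrypting the received ciphertext:
P[1]: D(K, 0) = D.
P[2]: D(K, 3) = 2.
P[3]: D(K, 8) = 5.
Blocks that differ from the original plaintext: P[3].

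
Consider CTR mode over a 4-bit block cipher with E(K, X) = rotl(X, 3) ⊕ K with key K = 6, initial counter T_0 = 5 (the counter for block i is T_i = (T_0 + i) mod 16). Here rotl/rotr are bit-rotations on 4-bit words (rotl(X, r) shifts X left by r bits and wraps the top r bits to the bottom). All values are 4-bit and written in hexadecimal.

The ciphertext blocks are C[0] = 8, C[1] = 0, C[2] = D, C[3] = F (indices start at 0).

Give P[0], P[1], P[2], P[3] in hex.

P[0] = 4, P[1] = 5, P[2] = 0, P[3] = D

CTR decryption: S_i = E(K, T_i) where T_i is the counter for block i; P_i = C_i ⊕ S_i.
P[0]: T = 5, S = E(K, T) = C; 8 ⊕ C = 4.
P[1]: T = 6, S = E(K, T) = 5; 0 ⊕ 5 = 5.
P[2]: T = 7, S = E(K, T) = D; D ⊕ D = 0.
P[3]: T = 8, S = E(K, T) = 2; F ⊕ 2 = D.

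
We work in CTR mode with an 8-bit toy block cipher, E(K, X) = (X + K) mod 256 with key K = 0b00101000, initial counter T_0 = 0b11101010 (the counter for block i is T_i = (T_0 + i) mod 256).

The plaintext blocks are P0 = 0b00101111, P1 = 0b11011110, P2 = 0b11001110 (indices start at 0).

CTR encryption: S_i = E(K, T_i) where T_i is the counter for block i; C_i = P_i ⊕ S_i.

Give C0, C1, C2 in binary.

C0 = 0b00111101, C1 = 0b11001101, C2 = 0b11011010

C0: T = 0b11101010, S = E(K, T) = 0b00010010; 0b00101111 ⊕ 0b00010010 = 0b00111101.
C1: T = 0b11101011, S = E(K, T) = 0b00010011; 0b11011110 ⊕ 0b00010011 = 0b11001101.
C2: T = 0b11101100, S = E(K, T) = 0b00010100; 0b11001110 ⊕ 0b00010100 = 0b11011010.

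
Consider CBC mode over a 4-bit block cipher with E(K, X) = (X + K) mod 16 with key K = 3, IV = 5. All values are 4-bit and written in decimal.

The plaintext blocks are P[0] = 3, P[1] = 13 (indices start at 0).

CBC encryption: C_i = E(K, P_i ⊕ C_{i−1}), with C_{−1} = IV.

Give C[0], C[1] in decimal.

C[0] = 9, C[1] = 7

C[0]: P[0] ⊕ 5 = 6; E(K, 6) = 9.
C[1]: P[1] ⊕ 9 = 4; E(K, 4) = 7.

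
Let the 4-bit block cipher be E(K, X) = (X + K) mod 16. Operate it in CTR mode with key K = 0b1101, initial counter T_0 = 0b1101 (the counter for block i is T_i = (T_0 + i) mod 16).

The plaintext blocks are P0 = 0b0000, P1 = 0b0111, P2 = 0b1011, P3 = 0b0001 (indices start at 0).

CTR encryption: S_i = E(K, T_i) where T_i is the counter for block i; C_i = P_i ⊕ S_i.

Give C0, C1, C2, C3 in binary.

C0: T = 0b1101, S = E(K, T) = 0b1010; 0b0000 ⊕ 0b1010 = 0b1010.
C1: T = 0b1110, S = E(K, T) = 0b1011; 0b0111 ⊕ 0b1011 = 0b1100.
C2: T = 0b1111, S = E(K, T) = 0b1100; 0b1011 ⊕ 0b1100 = 0b0111.
C3: T = 0b0000, S = E(K, T) = 0b1101; 0b0001 ⊕ 0b1101 = 0b1100.

C0 = 0b1010, C1 = 0b1100, C2 = 0b0111, C3 = 0b1100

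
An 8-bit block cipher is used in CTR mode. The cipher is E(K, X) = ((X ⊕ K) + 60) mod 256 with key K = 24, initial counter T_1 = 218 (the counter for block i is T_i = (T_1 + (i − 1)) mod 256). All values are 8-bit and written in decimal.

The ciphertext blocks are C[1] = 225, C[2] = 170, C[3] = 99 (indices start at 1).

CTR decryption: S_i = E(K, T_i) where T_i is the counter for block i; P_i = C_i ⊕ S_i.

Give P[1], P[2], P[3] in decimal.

P[1] = 31, P[2] = 85, P[3] = 99

P[1]: T = 218, S = E(K, T) = 254; 225 ⊕ 254 = 31.
P[2]: T = 219, S = E(K, T) = 255; 170 ⊕ 255 = 85.
P[3]: T = 220, S = E(K, T) = 0; 99 ⊕ 0 = 99.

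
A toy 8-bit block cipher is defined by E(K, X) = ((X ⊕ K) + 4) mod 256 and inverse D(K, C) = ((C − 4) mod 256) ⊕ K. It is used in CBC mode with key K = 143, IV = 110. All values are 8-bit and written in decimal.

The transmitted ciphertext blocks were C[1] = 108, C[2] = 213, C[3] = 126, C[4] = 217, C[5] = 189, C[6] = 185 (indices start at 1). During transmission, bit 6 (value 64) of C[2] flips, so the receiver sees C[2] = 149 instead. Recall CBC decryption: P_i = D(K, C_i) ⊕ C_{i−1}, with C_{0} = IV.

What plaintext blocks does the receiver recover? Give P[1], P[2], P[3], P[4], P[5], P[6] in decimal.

Only C[2] changed, to 149. In CBC, a change in C_i garbles P_i and flips the same bit in P_{i+1}. Decrypting the received ciphertext:
P[1]: D(K, 108) = 231; 231 ⊕ 110 = 137.
P[2]: D(K, 149) = 30; 30 ⊕ 108 = 114.
P[3]: D(K, 126) = 245; 245 ⊕ 149 = 96.
P[4]: D(K, 217) = 90; 90 ⊕ 126 = 36.
P[5]: D(K, 189) = 54; 54 ⊕ 217 = 239.
P[6]: D(K, 185) = 58; 58 ⊕ 189 = 135.
Blocks that differ from the original plaintext: P[2], P[3].

P[1] = 137, P[2] = 114, P[3] = 96, P[4] = 36, P[5] = 239, P[6] = 135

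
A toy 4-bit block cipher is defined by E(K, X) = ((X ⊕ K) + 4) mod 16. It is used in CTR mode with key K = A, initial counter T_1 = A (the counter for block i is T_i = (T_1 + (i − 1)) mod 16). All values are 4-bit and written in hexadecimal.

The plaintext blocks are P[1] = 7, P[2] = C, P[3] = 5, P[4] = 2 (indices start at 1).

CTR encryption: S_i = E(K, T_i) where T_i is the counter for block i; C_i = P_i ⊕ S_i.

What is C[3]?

C[3] = F

C[1]: T = A, S = E(K, T) = 4; 7 ⊕ 4 = 3.
C[2]: T = B, S = E(K, T) = 5; C ⊕ 5 = 9.
C[3]: T = C, S = E(K, T) = A; 5 ⊕ A = F.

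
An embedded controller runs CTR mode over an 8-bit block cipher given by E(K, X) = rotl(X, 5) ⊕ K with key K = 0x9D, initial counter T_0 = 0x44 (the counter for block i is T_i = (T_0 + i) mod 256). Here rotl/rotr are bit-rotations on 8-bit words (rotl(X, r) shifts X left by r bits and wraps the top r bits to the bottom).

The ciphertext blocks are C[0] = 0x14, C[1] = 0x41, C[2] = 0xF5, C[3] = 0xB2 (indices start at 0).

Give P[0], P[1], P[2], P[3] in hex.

P[0] = 0x01, P[1] = 0x74, P[2] = 0xA0, P[3] = 0xC7

CTR decryption: S_i = E(K, T_i) where T_i is the counter for block i; P_i = C_i ⊕ S_i.
P[0]: T = 0x44, S = E(K, T) = 0x15; 0x14 ⊕ 0x15 = 0x01.
P[1]: T = 0x45, S = E(K, T) = 0x35; 0x41 ⊕ 0x35 = 0x74.
P[2]: T = 0x46, S = E(K, T) = 0x55; 0xF5 ⊕ 0x55 = 0xA0.
P[3]: T = 0x47, S = E(K, T) = 0x75; 0xB2 ⊕ 0x75 = 0xC7.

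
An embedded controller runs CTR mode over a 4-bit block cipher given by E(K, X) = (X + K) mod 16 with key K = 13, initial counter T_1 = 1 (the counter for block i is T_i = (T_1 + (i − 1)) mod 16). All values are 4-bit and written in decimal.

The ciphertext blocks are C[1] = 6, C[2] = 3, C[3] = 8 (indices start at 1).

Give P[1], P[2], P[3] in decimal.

P[1] = 8, P[2] = 12, P[3] = 8

CTR decryption: S_i = E(K, T_i) where T_i is the counter for block i; P_i = C_i ⊕ S_i.
P[1]: T = 1, S = E(K, T) = 14; 6 ⊕ 14 = 8.
P[2]: T = 2, S = E(K, T) = 15; 3 ⊕ 15 = 12.
P[3]: T = 3, S = E(K, T) = 0; 8 ⊕ 0 = 8.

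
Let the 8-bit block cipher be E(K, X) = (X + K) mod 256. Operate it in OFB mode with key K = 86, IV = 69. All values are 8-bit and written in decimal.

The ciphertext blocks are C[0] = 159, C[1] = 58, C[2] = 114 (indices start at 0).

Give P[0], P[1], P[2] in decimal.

OFB decryption: S_i = E(K, S_{i−1}) with S_{−1} = IV; P_i = C_i ⊕ S_i.
P[0]: S = E(K, 69) = 155; 159 ⊕ 155 = 4.
P[1]: S = E(K, 155) = 241; 58 ⊕ 241 = 203.
P[2]: S = E(K, 241) = 71; 114 ⊕ 71 = 53.

P[0] = 4, P[1] = 203, P[2] = 53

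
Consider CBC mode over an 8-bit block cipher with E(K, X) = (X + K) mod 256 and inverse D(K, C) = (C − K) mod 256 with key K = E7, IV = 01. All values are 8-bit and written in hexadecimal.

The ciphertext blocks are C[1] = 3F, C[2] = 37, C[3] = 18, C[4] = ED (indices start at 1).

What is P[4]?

P[4] = 1E

CBC decryption: P_i = D(K, C_i) ⊕ C_{i−1}, with C_{0} = IV.
P[4]: D(K, ED) = 06; 06 ⊕ 18 = 1E.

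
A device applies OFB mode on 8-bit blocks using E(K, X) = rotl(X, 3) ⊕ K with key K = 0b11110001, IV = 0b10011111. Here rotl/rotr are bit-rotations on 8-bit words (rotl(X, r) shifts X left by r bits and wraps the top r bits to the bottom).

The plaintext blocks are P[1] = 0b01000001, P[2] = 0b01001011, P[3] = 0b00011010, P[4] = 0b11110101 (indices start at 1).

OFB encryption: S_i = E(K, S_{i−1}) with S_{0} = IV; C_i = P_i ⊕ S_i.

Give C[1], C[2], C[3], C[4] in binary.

C[1]: S = E(K, 0b10011111) = 0b00001101; 0b01000001 ⊕ 0b00001101 = 0b01001100.
C[2]: S = E(K, 0b00001101) = 0b10011001; 0b01001011 ⊕ 0b10011001 = 0b11010010.
C[3]: S = E(K, 0b10011001) = 0b00111101; 0b00011010 ⊕ 0b00111101 = 0b00100111.
C[4]: S = E(K, 0b00111101) = 0b00011000; 0b11110101 ⊕ 0b00011000 = 0b11101101.

C[1] = 0b01001100, C[2] = 0b11010010, C[3] = 0b00100111, C[4] = 0b11101101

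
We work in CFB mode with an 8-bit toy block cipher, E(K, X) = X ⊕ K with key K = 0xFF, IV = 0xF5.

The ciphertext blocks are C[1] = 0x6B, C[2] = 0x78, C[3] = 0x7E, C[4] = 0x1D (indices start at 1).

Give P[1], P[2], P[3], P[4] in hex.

P[1] = 0x61, P[2] = 0xEC, P[3] = 0xF9, P[4] = 0x9C

CFB decryption: P_i = C_i ⊕ E(K, C_{i−1}), with C_{0} = IV.
P[1]: E(K, 0xF5) = 0x0A; 0x6B ⊕ 0x0A = 0x61.
P[2]: E(K, 0x6B) = 0x94; 0x78 ⊕ 0x94 = 0xEC.
P[3]: E(K, 0x78) = 0x87; 0x7E ⊕ 0x87 = 0xF9.
P[4]: E(K, 0x7E) = 0x81; 0x1D ⊕ 0x81 = 0x9C.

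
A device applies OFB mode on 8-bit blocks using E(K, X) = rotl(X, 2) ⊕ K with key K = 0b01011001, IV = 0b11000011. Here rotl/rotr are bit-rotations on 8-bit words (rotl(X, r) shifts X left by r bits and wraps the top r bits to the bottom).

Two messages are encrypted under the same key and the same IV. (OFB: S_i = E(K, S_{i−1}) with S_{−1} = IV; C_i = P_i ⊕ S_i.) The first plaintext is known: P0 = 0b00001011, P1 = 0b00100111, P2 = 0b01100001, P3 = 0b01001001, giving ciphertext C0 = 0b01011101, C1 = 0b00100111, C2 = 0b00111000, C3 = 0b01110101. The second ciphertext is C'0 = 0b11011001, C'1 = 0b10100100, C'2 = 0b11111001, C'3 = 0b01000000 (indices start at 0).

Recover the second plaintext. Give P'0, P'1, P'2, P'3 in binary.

P'0 = 0b10001111, P'1 = 0b10100100, P'2 = 0b10100000, P'3 = 0b01111100

In OFB with a reused IV, both messages share the same keystream S_i, so C_i ⊕ C'_i = P_i ⊕ P'_i and thus P'_i = P_i ⊕ C_i ⊕ C'_i.
P'0: 0b00001011 ⊕ 0b01011101 ⊕ 0b11011001 = 0b10001111.
P'1: 0b00100111 ⊕ 0b00100111 ⊕ 0b10100100 = 0b10100100.
P'2: 0b01100001 ⊕ 0b00111000 ⊕ 0b11111001 = 0b10100000.
P'3: 0b01001001 ⊕ 0b01110101 ⊕ 0b01000000 = 0b01111100.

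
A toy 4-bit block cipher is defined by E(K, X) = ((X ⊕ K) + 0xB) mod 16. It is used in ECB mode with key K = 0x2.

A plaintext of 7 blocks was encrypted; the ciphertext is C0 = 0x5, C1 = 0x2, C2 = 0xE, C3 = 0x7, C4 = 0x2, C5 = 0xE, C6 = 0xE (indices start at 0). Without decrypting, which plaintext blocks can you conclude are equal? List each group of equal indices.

ECB encrypts each block independently with the same key, so equal ciphertext blocks imply equal plaintext blocks.
C1 = C4 = 0x2, so P1 = P4.
C2 = C5 = C6 = 0xE, so P2 = P5 = P6.

P1 = P4; P2 = P5 = P6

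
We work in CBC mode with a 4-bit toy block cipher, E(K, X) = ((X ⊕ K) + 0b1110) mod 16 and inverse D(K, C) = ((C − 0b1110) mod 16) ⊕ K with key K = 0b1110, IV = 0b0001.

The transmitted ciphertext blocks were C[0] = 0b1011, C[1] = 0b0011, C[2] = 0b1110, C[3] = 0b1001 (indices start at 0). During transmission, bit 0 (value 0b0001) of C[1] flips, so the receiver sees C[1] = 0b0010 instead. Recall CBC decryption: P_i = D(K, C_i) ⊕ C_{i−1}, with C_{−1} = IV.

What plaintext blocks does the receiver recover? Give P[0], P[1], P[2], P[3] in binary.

Only C[1] changed, to 0b0010. In CBC, a change in C_i garbles P_i and flips the same bit in P_{i+1}. Decrypting the received ciphertext:
P[0]: D(K, 0b1011) = 0b0011; 0b0011 ⊕ 0b0001 = 0b0010.
P[1]: D(K, 0b0010) = 0b1010; 0b1010 ⊕ 0b1011 = 0b0001.
P[2]: D(K, 0b1110) = 0b1110; 0b1110 ⊕ 0b0010 = 0b1100.
P[3]: D(K, 0b1001) = 0b0101; 0b0101 ⊕ 0b1110 = 0b1011.
Blocks that differ from the original plaintext: P[1], P[2].

P[0] = 0b0010, P[1] = 0b0001, P[2] = 0b1100, P[3] = 0b1011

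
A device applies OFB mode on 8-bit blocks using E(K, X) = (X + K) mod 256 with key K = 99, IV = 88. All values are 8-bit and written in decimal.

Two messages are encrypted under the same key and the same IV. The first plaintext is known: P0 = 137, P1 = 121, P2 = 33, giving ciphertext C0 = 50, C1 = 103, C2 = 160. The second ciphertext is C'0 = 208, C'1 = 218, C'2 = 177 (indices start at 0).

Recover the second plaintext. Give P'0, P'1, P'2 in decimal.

P'0 = 107, P'1 = 196, P'2 = 48

In OFB with a reused IV, both messages share the same keystream S_i, so C_i ⊕ C'_i = P_i ⊕ P'_i and thus P'_i = P_i ⊕ C_i ⊕ C'_i.
P'0: 137 ⊕ 50 ⊕ 208 = 107.
P'1: 121 ⊕ 103 ⊕ 218 = 196.
P'2: 33 ⊕ 160 ⊕ 177 = 48.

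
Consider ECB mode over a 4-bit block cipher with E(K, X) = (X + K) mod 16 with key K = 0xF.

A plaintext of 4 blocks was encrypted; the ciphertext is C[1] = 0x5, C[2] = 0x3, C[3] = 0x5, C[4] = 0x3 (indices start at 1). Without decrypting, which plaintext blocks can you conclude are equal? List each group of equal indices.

ECB encrypts each block independently with the same key, so equal ciphertext blocks imply equal plaintext blocks.
C[1] = C[3] = 0x5, so P[1] = P[3].
C[2] = C[4] = 0x3, so P[2] = P[4].

P[1] = P[3]; P[2] = P[4]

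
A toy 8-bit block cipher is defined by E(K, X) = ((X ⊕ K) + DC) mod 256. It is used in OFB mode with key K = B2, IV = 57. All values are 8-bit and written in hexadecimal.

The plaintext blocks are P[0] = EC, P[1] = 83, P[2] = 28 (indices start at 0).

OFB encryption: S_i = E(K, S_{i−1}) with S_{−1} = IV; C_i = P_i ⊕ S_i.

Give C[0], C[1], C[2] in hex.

C[0] = 2D, C[1] = CC, C[2] = F1

C[0]: S = E(K, 57) = C1; EC ⊕ C1 = 2D.
C[1]: S = E(K, C1) = 4F; 83 ⊕ 4F = CC.
C[2]: S = E(K, 4F) = D9; 28 ⊕ D9 = F1.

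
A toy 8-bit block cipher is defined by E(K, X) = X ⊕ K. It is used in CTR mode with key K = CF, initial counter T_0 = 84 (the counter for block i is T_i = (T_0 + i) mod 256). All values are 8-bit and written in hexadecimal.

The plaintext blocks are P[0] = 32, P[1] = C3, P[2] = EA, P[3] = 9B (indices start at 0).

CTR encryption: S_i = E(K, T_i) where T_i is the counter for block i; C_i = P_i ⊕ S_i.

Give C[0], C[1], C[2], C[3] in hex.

C[0]: T = 84, S = E(K, T) = 4B; 32 ⊕ 4B = 79.
C[1]: T = 85, S = E(K, T) = 4A; C3 ⊕ 4A = 89.
C[2]: T = 86, S = E(K, T) = 49; EA ⊕ 49 = A3.
C[3]: T = 87, S = E(K, T) = 48; 9B ⊕ 48 = D3.

C[0] = 79, C[1] = 89, C[2] = A3, C[3] = D3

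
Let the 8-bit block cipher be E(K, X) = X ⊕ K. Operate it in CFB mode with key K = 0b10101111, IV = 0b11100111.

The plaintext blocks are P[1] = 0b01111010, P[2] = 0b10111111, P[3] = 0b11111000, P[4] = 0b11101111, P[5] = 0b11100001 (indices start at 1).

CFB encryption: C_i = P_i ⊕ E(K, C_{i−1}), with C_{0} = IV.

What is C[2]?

C[1]: E(K, 0b11100111) = 0b01001000; 0b01111010 ⊕ 0b01001000 = 0b00110010.
C[2]: E(K, 0b00110010) = 0b10011101; 0b10111111 ⊕ 0b10011101 = 0b00100010.

C[2] = 0b00100010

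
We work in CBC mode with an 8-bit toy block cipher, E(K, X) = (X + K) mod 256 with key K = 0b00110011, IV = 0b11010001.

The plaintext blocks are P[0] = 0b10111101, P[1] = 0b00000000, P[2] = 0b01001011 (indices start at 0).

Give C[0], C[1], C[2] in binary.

CBC encryption: C_i = E(K, P_i ⊕ C_{i−1}), with C_{−1} = IV.
C[0]: P[0] ⊕ 0b11010001 = 0b01101100; E(K, 0b01101100) = 0b10011111.
C[1]: P[1] ⊕ 0b10011111 = 0b10011111; E(K, 0b10011111) = 0b11010010.
C[2]: P[2] ⊕ 0b11010010 = 0b10011001; E(K, 0b10011001) = 0b11001100.

C[0] = 0b10011111, C[1] = 0b11010010, C[2] = 0b11001100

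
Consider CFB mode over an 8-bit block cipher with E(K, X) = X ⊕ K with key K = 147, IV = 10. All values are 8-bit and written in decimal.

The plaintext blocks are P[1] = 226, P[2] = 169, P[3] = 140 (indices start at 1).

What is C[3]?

C[3] = 94

CFB encryption: C_i = P_i ⊕ E(K, C_{i−1}), with C_{0} = IV.
C[1]: E(K, 10) = 153; 226 ⊕ 153 = 123.
C[2]: E(K, 123) = 232; 169 ⊕ 232 = 65.
C[3]: E(K, 65) = 210; 140 ⊕ 210 = 94.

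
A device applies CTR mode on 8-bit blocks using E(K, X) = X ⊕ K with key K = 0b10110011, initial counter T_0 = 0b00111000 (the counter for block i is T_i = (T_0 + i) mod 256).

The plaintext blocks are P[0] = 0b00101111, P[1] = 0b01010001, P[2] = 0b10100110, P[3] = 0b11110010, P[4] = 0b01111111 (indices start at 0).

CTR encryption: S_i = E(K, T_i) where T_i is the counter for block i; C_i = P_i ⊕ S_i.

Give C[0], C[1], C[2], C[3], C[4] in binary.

C[0] = 0b10100100, C[1] = 0b11011011, C[2] = 0b00101111, C[3] = 0b01111010, C[4] = 0b11110000

C[0]: T = 0b00111000, S = E(K, T) = 0b10001011; 0b00101111 ⊕ 0b10001011 = 0b10100100.
C[1]: T = 0b00111001, S = E(K, T) = 0b10001010; 0b01010001 ⊕ 0b10001010 = 0b11011011.
C[2]: T = 0b00111010, S = E(K, T) = 0b10001001; 0b10100110 ⊕ 0b10001001 = 0b00101111.
C[3]: T = 0b00111011, S = E(K, T) = 0b10001000; 0b11110010 ⊕ 0b10001000 = 0b01111010.
C[4]: T = 0b00111100, S = E(K, T) = 0b10001111; 0b01111111 ⊕ 0b10001111 = 0b11110000.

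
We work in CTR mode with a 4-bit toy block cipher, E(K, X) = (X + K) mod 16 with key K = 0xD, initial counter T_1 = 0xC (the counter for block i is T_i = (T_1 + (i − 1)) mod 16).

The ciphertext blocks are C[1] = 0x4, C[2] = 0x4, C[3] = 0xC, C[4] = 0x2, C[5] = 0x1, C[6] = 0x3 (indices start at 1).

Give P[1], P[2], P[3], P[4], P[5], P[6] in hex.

P[1] = 0xD, P[2] = 0xE, P[3] = 0x7, P[4] = 0xE, P[5] = 0xC, P[6] = 0xD

CTR decryption: S_i = E(K, T_i) where T_i is the counter for block i; P_i = C_i ⊕ S_i.
P[1]: T = 0xC, S = E(K, T) = 0x9; 0x4 ⊕ 0x9 = 0xD.
P[2]: T = 0xD, S = E(K, T) = 0xA; 0x4 ⊕ 0xA = 0xE.
P[3]: T = 0xE, S = E(K, T) = 0xB; 0xC ⊕ 0xB = 0x7.
P[4]: T = 0xF, S = E(K, T) = 0xC; 0x2 ⊕ 0xC = 0xE.
P[5]: T = 0x0, S = E(K, T) = 0xD; 0x1 ⊕ 0xD = 0xC.
P[6]: T = 0x1, S = E(K, T) = 0xE; 0x3 ⊕ 0xE = 0xD.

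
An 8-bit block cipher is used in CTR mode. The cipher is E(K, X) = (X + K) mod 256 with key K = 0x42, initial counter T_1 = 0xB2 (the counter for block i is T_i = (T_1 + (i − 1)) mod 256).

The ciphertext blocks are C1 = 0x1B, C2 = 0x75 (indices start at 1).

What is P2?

P2 = 0x80

CTR decryption: S_i = E(K, T_i) where T_i is the counter for block i; P_i = C_i ⊕ S_i.
P2: T = 0xB3, S = E(K, T) = 0xF5; 0x75 ⊕ 0xF5 = 0x80.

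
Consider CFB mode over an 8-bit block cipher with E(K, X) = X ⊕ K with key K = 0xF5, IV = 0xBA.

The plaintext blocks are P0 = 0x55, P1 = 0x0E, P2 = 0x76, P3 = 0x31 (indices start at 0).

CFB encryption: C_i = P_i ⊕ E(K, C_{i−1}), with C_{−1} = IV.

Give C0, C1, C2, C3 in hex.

C0: E(K, 0xBA) = 0x4F; 0x55 ⊕ 0x4F = 0x1A.
C1: E(K, 0x1A) = 0xEF; 0x0E ⊕ 0xEF = 0xE1.
C2: E(K, 0xE1) = 0x14; 0x76 ⊕ 0x14 = 0x62.
C3: E(K, 0x62) = 0x97; 0x31 ⊕ 0x97 = 0xA6.

C0 = 0x1A, C1 = 0xE1, C2 = 0x62, C3 = 0xA6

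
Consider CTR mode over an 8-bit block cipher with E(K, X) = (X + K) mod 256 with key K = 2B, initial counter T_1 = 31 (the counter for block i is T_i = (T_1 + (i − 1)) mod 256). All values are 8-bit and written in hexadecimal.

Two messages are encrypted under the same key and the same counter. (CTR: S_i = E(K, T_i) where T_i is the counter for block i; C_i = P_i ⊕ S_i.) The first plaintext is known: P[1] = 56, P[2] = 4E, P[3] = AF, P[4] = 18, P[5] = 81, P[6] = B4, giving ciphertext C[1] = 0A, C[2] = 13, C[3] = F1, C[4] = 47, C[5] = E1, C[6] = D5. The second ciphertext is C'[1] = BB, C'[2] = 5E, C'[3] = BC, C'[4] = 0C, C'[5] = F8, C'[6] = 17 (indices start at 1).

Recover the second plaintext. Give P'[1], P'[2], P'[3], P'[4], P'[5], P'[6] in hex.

P'[1] = E7, P'[2] = 03, P'[3] = E2, P'[4] = 53, P'[5] = 98, P'[6] = 76

In CTR with a reused counter, both messages share the same keystream S_i, so C_i ⊕ C'_i = P_i ⊕ P'_i and thus P'_i = P_i ⊕ C_i ⊕ C'_i.
P'[1]: 56 ⊕ 0A ⊕ BB = E7.
P'[2]: 4E ⊕ 13 ⊕ 5E = 03.
P'[3]: AF ⊕ F1 ⊕ BC = E2.
P'[4]: 18 ⊕ 47 ⊕ 0C = 53.
P'[5]: 81 ⊕ E1 ⊕ F8 = 98.
P'[6]: B4 ⊕ D5 ⊕ 17 = 76.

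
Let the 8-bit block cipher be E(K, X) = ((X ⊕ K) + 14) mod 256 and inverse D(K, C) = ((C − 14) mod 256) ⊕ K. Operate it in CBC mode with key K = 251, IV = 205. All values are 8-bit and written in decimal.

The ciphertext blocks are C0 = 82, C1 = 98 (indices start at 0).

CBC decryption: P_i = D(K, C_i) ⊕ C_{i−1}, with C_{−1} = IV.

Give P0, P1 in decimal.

P0: D(K, 82) = 191; 191 ⊕ 205 = 114.
P1: D(K, 98) = 175; 175 ⊕ 82 = 253.

P0 = 114, P1 = 253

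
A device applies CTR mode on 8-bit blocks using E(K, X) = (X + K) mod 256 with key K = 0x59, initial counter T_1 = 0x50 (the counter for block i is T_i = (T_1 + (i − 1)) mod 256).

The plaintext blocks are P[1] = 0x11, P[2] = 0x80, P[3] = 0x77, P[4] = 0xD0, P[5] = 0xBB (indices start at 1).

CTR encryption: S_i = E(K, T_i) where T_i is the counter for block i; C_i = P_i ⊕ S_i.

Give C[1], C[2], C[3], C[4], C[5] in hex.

C[1] = 0xB8, C[2] = 0x2A, C[3] = 0xDC, C[4] = 0x7C, C[5] = 0x16

C[1]: T = 0x50, S = E(K, T) = 0xA9; 0x11 ⊕ 0xA9 = 0xB8.
C[2]: T = 0x51, S = E(K, T) = 0xAA; 0x80 ⊕ 0xAA = 0x2A.
C[3]: T = 0x52, S = E(K, T) = 0xAB; 0x77 ⊕ 0xAB = 0xDC.
C[4]: T = 0x53, S = E(K, T) = 0xAC; 0xD0 ⊕ 0xAC = 0x7C.
C[5]: T = 0x54, S = E(K, T) = 0xAD; 0xBB ⊕ 0xAD = 0x16.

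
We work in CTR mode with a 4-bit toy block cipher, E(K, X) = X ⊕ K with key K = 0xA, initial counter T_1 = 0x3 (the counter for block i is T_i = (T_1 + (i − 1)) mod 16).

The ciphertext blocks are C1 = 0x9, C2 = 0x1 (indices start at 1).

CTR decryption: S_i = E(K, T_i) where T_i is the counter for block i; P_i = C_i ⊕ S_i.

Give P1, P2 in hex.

P1 = 0x0, P2 = 0xF

P1: T = 0x3, S = E(K, T) = 0x9; 0x9 ⊕ 0x9 = 0x0.
P2: T = 0x4, S = E(K, T) = 0xE; 0x1 ⊕ 0xE = 0xF.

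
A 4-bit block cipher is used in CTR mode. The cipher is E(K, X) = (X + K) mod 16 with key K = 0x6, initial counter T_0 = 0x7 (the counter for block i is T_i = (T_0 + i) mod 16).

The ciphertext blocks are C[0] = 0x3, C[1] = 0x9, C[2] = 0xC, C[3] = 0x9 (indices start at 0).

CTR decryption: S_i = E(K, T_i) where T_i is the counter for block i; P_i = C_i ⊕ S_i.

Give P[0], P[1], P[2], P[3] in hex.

P[0]: T = 0x7, S = E(K, T) = 0xD; 0x3 ⊕ 0xD = 0xE.
P[1]: T = 0x8, S = E(K, T) = 0xE; 0x9 ⊕ 0xE = 0x7.
P[2]: T = 0x9, S = E(K, T) = 0xF; 0xC ⊕ 0xF = 0x3.
P[3]: T = 0xA, S = E(K, T) = 0x0; 0x9 ⊕ 0x0 = 0x9.

P[0] = 0xE, P[1] = 0x7, P[2] = 0x3, P[3] = 0x9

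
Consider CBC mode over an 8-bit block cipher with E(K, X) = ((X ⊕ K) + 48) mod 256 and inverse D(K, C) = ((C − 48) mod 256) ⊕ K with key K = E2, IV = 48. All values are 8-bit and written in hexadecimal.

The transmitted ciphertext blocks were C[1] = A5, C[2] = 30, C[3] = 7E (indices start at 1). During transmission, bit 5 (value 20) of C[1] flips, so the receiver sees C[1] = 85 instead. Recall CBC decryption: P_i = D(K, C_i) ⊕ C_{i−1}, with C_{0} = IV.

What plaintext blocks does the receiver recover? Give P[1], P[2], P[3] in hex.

Only C[1] changed, to 85. In CBC, a change in C_i garbles P_i and flips the same bit in P_{i+1}. Decrypting the received ciphertext:
P[1]: D(K, 85) = DF; DF ⊕ 48 = 97.
P[2]: D(K, 30) = 0A; 0A ⊕ 85 = 8F.
P[3]: D(K, 7E) = D4; D4 ⊕ 30 = E4.
Blocks that differ from the original plaintext: P[1], P[2].

P[1] = 97, P[2] = 8F, P[3] = E4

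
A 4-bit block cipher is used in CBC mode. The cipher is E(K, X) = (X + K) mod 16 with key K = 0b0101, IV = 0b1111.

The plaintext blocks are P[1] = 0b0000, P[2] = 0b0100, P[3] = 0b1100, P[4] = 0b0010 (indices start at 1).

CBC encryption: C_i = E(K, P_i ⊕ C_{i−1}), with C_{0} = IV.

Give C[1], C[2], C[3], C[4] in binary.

C[1] = 0b0100, C[2] = 0b0101, C[3] = 0b1110, C[4] = 0b0001

C[1]: P[1] ⊕ 0b1111 = 0b1111; E(K, 0b1111) = 0b0100.
C[2]: P[2] ⊕ 0b0100 = 0b0000; E(K, 0b0000) = 0b0101.
C[3]: P[3] ⊕ 0b0101 = 0b1001; E(K, 0b1001) = 0b1110.
C[4]: P[4] ⊕ 0b1110 = 0b1100; E(K, 0b1100) = 0b0001.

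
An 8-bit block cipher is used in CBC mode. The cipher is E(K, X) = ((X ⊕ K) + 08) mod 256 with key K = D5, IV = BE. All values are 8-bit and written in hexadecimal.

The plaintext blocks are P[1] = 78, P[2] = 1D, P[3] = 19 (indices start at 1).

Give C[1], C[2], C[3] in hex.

C[1] = 1B, C[2] = DB, C[3] = 1F

CBC encryption: C_i = E(K, P_i ⊕ C_{i−1}), with C_{0} = IV.
C[1]: P[1] ⊕ BE = C6; E(K, C6) = 1B.
C[2]: P[2] ⊕ 1B = 06; E(K, 06) = DB.
C[3]: P[3] ⊕ DB = C2; E(K, C2) = 1F.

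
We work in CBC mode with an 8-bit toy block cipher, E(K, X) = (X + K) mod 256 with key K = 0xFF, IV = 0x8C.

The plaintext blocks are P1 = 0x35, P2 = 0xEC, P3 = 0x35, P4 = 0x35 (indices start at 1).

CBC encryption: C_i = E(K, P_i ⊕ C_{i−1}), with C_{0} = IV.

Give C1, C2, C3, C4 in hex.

C1: P1 ⊕ 0x8C = 0xB9; E(K, 0xB9) = 0xB8.
C2: P2 ⊕ 0xB8 = 0x54; E(K, 0x54) = 0x53.
C3: P3 ⊕ 0x53 = 0x66; E(K, 0x66) = 0x65.
C4: P4 ⊕ 0x65 = 0x50; E(K, 0x50) = 0x4F.

C1 = 0xB8, C2 = 0x53, C3 = 0x65, C4 = 0x4F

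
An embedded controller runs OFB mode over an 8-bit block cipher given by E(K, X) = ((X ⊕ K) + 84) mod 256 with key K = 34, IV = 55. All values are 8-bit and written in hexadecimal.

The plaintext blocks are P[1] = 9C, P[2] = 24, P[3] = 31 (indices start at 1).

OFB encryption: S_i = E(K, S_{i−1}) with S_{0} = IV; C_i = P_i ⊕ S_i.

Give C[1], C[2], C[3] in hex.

C[1]: S = E(K, 55) = E5; 9C ⊕ E5 = 79.
C[2]: S = E(K, E5) = 55; 24 ⊕ 55 = 71.
C[3]: S = E(K, 55) = E5; 31 ⊕ E5 = D4.

C[1] = 79, C[2] = 71, C[3] = D4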